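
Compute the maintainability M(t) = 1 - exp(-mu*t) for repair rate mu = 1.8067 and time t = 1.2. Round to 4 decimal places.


mu = 1.8067, t = 1.2
mu * t = 1.8067 * 1.2 = 2.168
exp(-2.168) = 0.1144
M(t) = 1 - 0.1144
M(t) = 0.8856

0.8856


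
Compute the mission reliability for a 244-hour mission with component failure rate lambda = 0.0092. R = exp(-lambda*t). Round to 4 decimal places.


lambda = 0.0092
mission_time = 244
lambda * t = 0.0092 * 244 = 2.2448
R = exp(-2.2448)
R = 0.1059

0.1059


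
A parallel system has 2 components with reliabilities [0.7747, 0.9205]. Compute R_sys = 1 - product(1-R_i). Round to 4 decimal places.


Components: [0.7747, 0.9205]
(1 - 0.7747) = 0.2253, running product = 0.2253
(1 - 0.9205) = 0.0795, running product = 0.0179
Product of (1-R_i) = 0.0179
R_sys = 1 - 0.0179 = 0.9821

0.9821


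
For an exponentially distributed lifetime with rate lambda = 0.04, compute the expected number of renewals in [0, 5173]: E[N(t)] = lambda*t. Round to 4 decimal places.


lambda = 0.04
t = 5173
E[N(t)] = lambda * t
E[N(t)] = 0.04 * 5173
E[N(t)] = 206.92

206.92


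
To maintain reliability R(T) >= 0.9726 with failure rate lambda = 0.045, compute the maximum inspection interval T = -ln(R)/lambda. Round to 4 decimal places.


R_target = 0.9726
lambda = 0.045
-ln(0.9726) = 0.0278
T = 0.0278 / 0.045
T = 0.6174

0.6174


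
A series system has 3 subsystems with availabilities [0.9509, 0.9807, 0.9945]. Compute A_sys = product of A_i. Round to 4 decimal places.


Subsystems: [0.9509, 0.9807, 0.9945]
After subsystem 1 (A=0.9509): product = 0.9509
After subsystem 2 (A=0.9807): product = 0.9325
After subsystem 3 (A=0.9945): product = 0.9274
A_sys = 0.9274

0.9274


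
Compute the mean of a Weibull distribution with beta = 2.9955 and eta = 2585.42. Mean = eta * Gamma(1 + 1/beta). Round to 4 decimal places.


beta = 2.9955, eta = 2585.42
1/beta = 0.3338
1 + 1/beta = 1.3338
Gamma(1.3338) = 0.8929
Mean = 2585.42 * 0.8929
Mean = 2308.5748

2308.5748


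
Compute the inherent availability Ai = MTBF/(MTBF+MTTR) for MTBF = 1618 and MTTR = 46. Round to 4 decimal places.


MTBF = 1618
MTTR = 46
MTBF + MTTR = 1664
Ai = 1618 / 1664
Ai = 0.9724

0.9724


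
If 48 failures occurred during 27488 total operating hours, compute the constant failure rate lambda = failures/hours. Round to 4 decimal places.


failures = 48
total_hours = 27488
lambda = 48 / 27488
lambda = 0.0017

0.0017


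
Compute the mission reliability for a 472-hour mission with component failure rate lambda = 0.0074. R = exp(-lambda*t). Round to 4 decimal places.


lambda = 0.0074
mission_time = 472
lambda * t = 0.0074 * 472 = 3.4928
R = exp(-3.4928)
R = 0.0304

0.0304


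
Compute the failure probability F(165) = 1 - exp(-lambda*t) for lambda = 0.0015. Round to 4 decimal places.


lambda = 0.0015, t = 165
lambda * t = 0.2475
exp(-0.2475) = 0.7808
F(t) = 1 - 0.7808
F(t) = 0.2192

0.2192


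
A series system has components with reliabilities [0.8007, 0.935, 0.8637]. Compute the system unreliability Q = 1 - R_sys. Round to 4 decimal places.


Components: [0.8007, 0.935, 0.8637]
After component 1: product = 0.8007
After component 2: product = 0.7487
After component 3: product = 0.6466
R_sys = 0.6466
Q = 1 - 0.6466 = 0.3534

0.3534


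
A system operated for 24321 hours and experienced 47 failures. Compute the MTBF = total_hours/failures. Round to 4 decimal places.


total_hours = 24321
failures = 47
MTBF = 24321 / 47
MTBF = 517.4681

517.4681


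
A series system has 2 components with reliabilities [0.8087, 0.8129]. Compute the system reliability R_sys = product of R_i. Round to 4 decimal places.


Components: [0.8087, 0.8129]
After component 1 (R=0.8087): product = 0.8087
After component 2 (R=0.8129): product = 0.6574
R_sys = 0.6574

0.6574


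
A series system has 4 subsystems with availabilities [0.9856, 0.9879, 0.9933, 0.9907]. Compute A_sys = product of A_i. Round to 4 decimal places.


Subsystems: [0.9856, 0.9879, 0.9933, 0.9907]
After subsystem 1 (A=0.9856): product = 0.9856
After subsystem 2 (A=0.9879): product = 0.9737
After subsystem 3 (A=0.9933): product = 0.9672
After subsystem 4 (A=0.9907): product = 0.9582
A_sys = 0.9582

0.9582


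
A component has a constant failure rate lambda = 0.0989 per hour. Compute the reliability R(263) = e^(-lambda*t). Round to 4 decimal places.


lambda = 0.0989
t = 263
lambda * t = 26.0107
R(t) = e^(-26.0107)
R(t) = 0.0

0.0


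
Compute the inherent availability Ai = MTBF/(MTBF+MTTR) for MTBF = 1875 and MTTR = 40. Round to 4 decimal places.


MTBF = 1875
MTTR = 40
MTBF + MTTR = 1915
Ai = 1875 / 1915
Ai = 0.9791

0.9791


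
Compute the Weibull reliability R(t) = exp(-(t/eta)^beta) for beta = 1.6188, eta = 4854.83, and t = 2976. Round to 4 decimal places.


beta = 1.6188, eta = 4854.83, t = 2976
t/eta = 2976 / 4854.83 = 0.613
(t/eta)^beta = 0.613^1.6188 = 0.4528
R(t) = exp(-0.4528)
R(t) = 0.6358

0.6358


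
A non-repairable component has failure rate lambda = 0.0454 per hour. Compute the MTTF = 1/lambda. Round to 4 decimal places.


lambda = 0.0454
MTTF = 1 / 0.0454
MTTF = 22.0264

22.0264


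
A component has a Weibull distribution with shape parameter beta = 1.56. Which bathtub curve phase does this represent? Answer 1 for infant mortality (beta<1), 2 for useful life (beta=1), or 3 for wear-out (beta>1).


beta = 1.56
Compare beta to 1:
beta < 1 => infant mortality (phase 1)
beta = 1 => useful life (phase 2)
beta > 1 => wear-out (phase 3)
Since beta = 1.56, this is wear-out (increasing failure rate)
Phase = 3

3


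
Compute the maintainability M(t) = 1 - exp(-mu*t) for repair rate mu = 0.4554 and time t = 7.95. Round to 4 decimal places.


mu = 0.4554, t = 7.95
mu * t = 0.4554 * 7.95 = 3.6204
exp(-3.6204) = 0.0268
M(t) = 1 - 0.0268
M(t) = 0.9732

0.9732


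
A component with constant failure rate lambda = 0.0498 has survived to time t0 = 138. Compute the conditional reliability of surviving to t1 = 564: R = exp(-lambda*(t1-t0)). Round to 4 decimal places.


lambda = 0.0498
t0 = 138, t1 = 564
t1 - t0 = 426
lambda * (t1-t0) = 0.0498 * 426 = 21.2148
R = exp(-21.2148)
R = 0.0

0.0


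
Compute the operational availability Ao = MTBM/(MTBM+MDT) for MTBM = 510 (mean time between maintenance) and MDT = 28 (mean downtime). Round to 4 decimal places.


MTBM = 510
MDT = 28
MTBM + MDT = 538
Ao = 510 / 538
Ao = 0.948

0.948


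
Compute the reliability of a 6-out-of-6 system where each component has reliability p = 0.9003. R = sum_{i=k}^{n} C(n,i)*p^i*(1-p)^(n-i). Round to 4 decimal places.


k = 6, n = 6, p = 0.9003
i=6: C(6,6)=1 * 0.9003^6 * 0.0997^0 = 0.5325
R = sum of terms = 0.5325

0.5325


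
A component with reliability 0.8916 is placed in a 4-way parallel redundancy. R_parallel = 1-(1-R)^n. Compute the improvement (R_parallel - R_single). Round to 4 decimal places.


R_single = 0.8916, n = 4
1 - R_single = 0.1084
(1 - R_single)^n = 0.1084^4 = 0.0001
R_parallel = 1 - 0.0001 = 0.9999
Improvement = 0.9999 - 0.8916
Improvement = 0.1083

0.1083


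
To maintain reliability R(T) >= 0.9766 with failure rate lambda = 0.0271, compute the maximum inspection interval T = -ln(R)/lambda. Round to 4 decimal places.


R_target = 0.9766
lambda = 0.0271
-ln(0.9766) = 0.0237
T = 0.0237 / 0.0271
T = 0.8737

0.8737


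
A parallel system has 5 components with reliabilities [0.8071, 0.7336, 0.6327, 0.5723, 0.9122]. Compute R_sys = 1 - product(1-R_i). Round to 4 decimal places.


Components: [0.8071, 0.7336, 0.6327, 0.5723, 0.9122]
(1 - 0.8071) = 0.1929, running product = 0.1929
(1 - 0.7336) = 0.2664, running product = 0.0514
(1 - 0.6327) = 0.3673, running product = 0.0189
(1 - 0.5723) = 0.4277, running product = 0.0081
(1 - 0.9122) = 0.0878, running product = 0.0007
Product of (1-R_i) = 0.0007
R_sys = 1 - 0.0007 = 0.9993

0.9993


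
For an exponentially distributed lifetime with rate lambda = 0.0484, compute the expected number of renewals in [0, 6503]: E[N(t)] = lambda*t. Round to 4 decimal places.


lambda = 0.0484
t = 6503
E[N(t)] = lambda * t
E[N(t)] = 0.0484 * 6503
E[N(t)] = 314.7452

314.7452


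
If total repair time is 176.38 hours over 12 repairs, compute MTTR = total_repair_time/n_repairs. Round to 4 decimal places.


total_repair_time = 176.38
n_repairs = 12
MTTR = 176.38 / 12
MTTR = 14.6983

14.6983


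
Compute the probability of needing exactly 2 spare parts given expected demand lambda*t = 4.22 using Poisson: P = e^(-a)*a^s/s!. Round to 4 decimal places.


a = 4.22, s = 2
e^(-a) = e^(-4.22) = 0.0147
a^s = 4.22^2 = 17.8084
s! = 2
P = 0.0147 * 17.8084 / 2
P = 0.1309

0.1309


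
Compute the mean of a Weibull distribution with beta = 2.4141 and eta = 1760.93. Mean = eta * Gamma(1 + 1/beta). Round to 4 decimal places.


beta = 2.4141, eta = 1760.93
1/beta = 0.4142
1 + 1/beta = 1.4142
Gamma(1.4142) = 0.8866
Mean = 1760.93 * 0.8866
Mean = 1561.2064

1561.2064


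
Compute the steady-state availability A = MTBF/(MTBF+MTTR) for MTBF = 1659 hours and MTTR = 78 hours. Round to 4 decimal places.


MTBF = 1659
MTTR = 78
MTBF + MTTR = 1737
A = 1659 / 1737
A = 0.9551

0.9551


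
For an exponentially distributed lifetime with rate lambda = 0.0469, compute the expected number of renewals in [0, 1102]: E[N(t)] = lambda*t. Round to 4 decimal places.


lambda = 0.0469
t = 1102
E[N(t)] = lambda * t
E[N(t)] = 0.0469 * 1102
E[N(t)] = 51.6838

51.6838


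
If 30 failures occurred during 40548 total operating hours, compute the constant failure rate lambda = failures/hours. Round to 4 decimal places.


failures = 30
total_hours = 40548
lambda = 30 / 40548
lambda = 0.0007

0.0007


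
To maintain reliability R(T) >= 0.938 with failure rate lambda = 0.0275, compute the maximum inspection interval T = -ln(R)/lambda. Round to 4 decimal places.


R_target = 0.938
lambda = 0.0275
-ln(0.938) = 0.064
T = 0.064 / 0.0275
T = 2.3275

2.3275


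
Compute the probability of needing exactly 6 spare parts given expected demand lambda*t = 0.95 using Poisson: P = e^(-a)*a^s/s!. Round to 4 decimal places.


a = 0.95, s = 6
e^(-a) = e^(-0.95) = 0.3867
a^s = 0.95^6 = 0.7351
s! = 720
P = 0.3867 * 0.7351 / 720
P = 0.0004

0.0004


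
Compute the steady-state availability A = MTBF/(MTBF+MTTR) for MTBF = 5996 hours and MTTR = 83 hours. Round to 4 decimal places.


MTBF = 5996
MTTR = 83
MTBF + MTTR = 6079
A = 5996 / 6079
A = 0.9863

0.9863


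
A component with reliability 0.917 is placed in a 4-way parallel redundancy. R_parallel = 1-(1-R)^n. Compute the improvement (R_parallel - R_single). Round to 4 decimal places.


R_single = 0.917, n = 4
1 - R_single = 0.083
(1 - R_single)^n = 0.083^4 = 0.0
R_parallel = 1 - 0.0 = 1.0
Improvement = 1.0 - 0.917
Improvement = 0.083

0.083


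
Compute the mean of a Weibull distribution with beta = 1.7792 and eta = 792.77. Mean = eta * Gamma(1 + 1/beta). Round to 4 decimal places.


beta = 1.7792, eta = 792.77
1/beta = 0.5621
1 + 1/beta = 1.5621
Gamma(1.5621) = 0.8898
Mean = 792.77 * 0.8898
Mean = 705.4124

705.4124


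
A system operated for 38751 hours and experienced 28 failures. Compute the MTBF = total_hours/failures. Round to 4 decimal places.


total_hours = 38751
failures = 28
MTBF = 38751 / 28
MTBF = 1383.9643

1383.9643


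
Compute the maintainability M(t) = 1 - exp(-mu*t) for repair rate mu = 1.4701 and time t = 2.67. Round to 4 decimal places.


mu = 1.4701, t = 2.67
mu * t = 1.4701 * 2.67 = 3.9252
exp(-3.9252) = 0.0197
M(t) = 1 - 0.0197
M(t) = 0.9803

0.9803


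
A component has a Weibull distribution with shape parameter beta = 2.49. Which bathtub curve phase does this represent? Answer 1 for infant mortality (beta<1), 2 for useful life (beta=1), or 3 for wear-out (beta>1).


beta = 2.49
Compare beta to 1:
beta < 1 => infant mortality (phase 1)
beta = 1 => useful life (phase 2)
beta > 1 => wear-out (phase 3)
Since beta = 2.49, this is wear-out (increasing failure rate)
Phase = 3

3


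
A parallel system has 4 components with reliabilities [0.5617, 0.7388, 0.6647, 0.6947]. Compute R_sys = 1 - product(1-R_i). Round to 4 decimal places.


Components: [0.5617, 0.7388, 0.6647, 0.6947]
(1 - 0.5617) = 0.4383, running product = 0.4383
(1 - 0.7388) = 0.2612, running product = 0.1145
(1 - 0.6647) = 0.3353, running product = 0.0384
(1 - 0.6947) = 0.3053, running product = 0.0117
Product of (1-R_i) = 0.0117
R_sys = 1 - 0.0117 = 0.9883

0.9883


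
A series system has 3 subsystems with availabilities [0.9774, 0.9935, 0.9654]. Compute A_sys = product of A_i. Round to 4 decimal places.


Subsystems: [0.9774, 0.9935, 0.9654]
After subsystem 1 (A=0.9774): product = 0.9774
After subsystem 2 (A=0.9935): product = 0.971
After subsystem 3 (A=0.9654): product = 0.9374
A_sys = 0.9374

0.9374


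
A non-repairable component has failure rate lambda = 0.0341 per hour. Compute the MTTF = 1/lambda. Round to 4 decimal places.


lambda = 0.0341
MTTF = 1 / 0.0341
MTTF = 29.3255

29.3255


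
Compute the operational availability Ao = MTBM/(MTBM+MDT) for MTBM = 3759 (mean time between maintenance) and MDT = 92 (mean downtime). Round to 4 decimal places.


MTBM = 3759
MDT = 92
MTBM + MDT = 3851
Ao = 3759 / 3851
Ao = 0.9761

0.9761


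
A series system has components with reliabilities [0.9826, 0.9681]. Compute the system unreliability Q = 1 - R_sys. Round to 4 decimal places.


Components: [0.9826, 0.9681]
After component 1: product = 0.9826
After component 2: product = 0.9513
R_sys = 0.9513
Q = 1 - 0.9513 = 0.0487

0.0487


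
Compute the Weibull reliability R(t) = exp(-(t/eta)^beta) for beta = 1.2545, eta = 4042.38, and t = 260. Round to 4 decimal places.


beta = 1.2545, eta = 4042.38, t = 260
t/eta = 260 / 4042.38 = 0.0643
(t/eta)^beta = 0.0643^1.2545 = 0.032
R(t) = exp(-0.032)
R(t) = 0.9685

0.9685


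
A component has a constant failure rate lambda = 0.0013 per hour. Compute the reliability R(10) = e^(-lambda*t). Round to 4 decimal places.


lambda = 0.0013
t = 10
lambda * t = 0.013
R(t) = e^(-0.013)
R(t) = 0.9871

0.9871


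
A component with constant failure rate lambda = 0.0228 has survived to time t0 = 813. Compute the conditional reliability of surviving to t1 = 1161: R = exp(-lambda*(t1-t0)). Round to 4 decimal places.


lambda = 0.0228
t0 = 813, t1 = 1161
t1 - t0 = 348
lambda * (t1-t0) = 0.0228 * 348 = 7.9344
R = exp(-7.9344)
R = 0.0004

0.0004


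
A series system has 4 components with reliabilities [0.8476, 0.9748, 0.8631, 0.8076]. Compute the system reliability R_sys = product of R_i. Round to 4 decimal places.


Components: [0.8476, 0.9748, 0.8631, 0.8076]
After component 1 (R=0.8476): product = 0.8476
After component 2 (R=0.9748): product = 0.8262
After component 3 (R=0.8631): product = 0.7131
After component 4 (R=0.8076): product = 0.5759
R_sys = 0.5759

0.5759


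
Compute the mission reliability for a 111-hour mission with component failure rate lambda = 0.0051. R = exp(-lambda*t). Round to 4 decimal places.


lambda = 0.0051
mission_time = 111
lambda * t = 0.0051 * 111 = 0.5661
R = exp(-0.5661)
R = 0.5677

0.5677


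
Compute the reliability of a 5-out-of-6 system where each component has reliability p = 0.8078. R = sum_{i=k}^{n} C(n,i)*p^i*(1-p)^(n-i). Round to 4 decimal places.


k = 5, n = 6, p = 0.8078
i=5: C(6,5)=6 * 0.8078^5 * 0.1922^1 = 0.3967
i=6: C(6,6)=1 * 0.8078^6 * 0.1922^0 = 0.2779
R = sum of terms = 0.6745

0.6745


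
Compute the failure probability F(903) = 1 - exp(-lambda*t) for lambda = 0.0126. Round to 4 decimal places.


lambda = 0.0126, t = 903
lambda * t = 11.3778
exp(-11.3778) = 0.0
F(t) = 1 - 0.0
F(t) = 1.0

1.0


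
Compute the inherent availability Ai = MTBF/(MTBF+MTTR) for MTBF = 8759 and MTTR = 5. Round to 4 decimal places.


MTBF = 8759
MTTR = 5
MTBF + MTTR = 8764
Ai = 8759 / 8764
Ai = 0.9994

0.9994


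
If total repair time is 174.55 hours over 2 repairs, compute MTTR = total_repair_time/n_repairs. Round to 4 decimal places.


total_repair_time = 174.55
n_repairs = 2
MTTR = 174.55 / 2
MTTR = 87.275

87.275


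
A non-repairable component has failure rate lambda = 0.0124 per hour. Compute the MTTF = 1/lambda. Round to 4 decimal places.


lambda = 0.0124
MTTF = 1 / 0.0124
MTTF = 80.6452

80.6452


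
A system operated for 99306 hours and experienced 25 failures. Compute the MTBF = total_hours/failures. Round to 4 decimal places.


total_hours = 99306
failures = 25
MTBF = 99306 / 25
MTBF = 3972.24

3972.24


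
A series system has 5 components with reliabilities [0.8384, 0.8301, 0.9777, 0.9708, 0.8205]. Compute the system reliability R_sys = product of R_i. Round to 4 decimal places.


Components: [0.8384, 0.8301, 0.9777, 0.9708, 0.8205]
After component 1 (R=0.8384): product = 0.8384
After component 2 (R=0.8301): product = 0.696
After component 3 (R=0.9777): product = 0.6804
After component 4 (R=0.9708): product = 0.6606
After component 5 (R=0.8205): product = 0.542
R_sys = 0.542

0.542


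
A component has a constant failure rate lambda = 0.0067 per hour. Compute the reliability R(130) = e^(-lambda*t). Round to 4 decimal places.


lambda = 0.0067
t = 130
lambda * t = 0.871
R(t) = e^(-0.871)
R(t) = 0.4185

0.4185


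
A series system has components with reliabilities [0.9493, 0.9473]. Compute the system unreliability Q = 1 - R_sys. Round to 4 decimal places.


Components: [0.9493, 0.9473]
After component 1: product = 0.9493
After component 2: product = 0.8993
R_sys = 0.8993
Q = 1 - 0.8993 = 0.1007

0.1007


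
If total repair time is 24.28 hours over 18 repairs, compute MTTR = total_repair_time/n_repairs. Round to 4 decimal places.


total_repair_time = 24.28
n_repairs = 18
MTTR = 24.28 / 18
MTTR = 1.3489

1.3489


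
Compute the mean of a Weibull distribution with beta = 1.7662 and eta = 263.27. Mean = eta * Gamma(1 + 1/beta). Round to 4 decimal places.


beta = 1.7662, eta = 263.27
1/beta = 0.5662
1 + 1/beta = 1.5662
Gamma(1.5662) = 0.8902
Mean = 263.27 * 0.8902
Mean = 234.3514

234.3514


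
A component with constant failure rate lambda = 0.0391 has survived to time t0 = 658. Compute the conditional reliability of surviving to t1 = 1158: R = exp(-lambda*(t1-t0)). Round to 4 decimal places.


lambda = 0.0391
t0 = 658, t1 = 1158
t1 - t0 = 500
lambda * (t1-t0) = 0.0391 * 500 = 19.55
R = exp(-19.55)
R = 0.0

0.0


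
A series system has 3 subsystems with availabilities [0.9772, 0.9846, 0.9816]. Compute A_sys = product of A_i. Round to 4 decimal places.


Subsystems: [0.9772, 0.9846, 0.9816]
After subsystem 1 (A=0.9772): product = 0.9772
After subsystem 2 (A=0.9846): product = 0.9622
After subsystem 3 (A=0.9816): product = 0.9444
A_sys = 0.9444

0.9444


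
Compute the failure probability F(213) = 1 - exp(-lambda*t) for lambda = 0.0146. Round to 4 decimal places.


lambda = 0.0146, t = 213
lambda * t = 3.1098
exp(-3.1098) = 0.0446
F(t) = 1 - 0.0446
F(t) = 0.9554

0.9554


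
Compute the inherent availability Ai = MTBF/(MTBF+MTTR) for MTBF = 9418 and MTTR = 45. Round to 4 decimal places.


MTBF = 9418
MTTR = 45
MTBF + MTTR = 9463
Ai = 9418 / 9463
Ai = 0.9952

0.9952


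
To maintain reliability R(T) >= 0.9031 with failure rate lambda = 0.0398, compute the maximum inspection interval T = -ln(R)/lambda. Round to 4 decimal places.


R_target = 0.9031
lambda = 0.0398
-ln(0.9031) = 0.1019
T = 0.1019 / 0.0398
T = 2.5609

2.5609


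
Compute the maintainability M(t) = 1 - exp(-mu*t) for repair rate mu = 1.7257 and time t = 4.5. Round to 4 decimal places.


mu = 1.7257, t = 4.5
mu * t = 1.7257 * 4.5 = 7.7656
exp(-7.7656) = 0.0004
M(t) = 1 - 0.0004
M(t) = 0.9996

0.9996


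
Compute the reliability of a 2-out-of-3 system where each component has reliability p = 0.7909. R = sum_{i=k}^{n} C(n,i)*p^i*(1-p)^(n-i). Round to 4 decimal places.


k = 2, n = 3, p = 0.7909
i=2: C(3,2)=3 * 0.7909^2 * 0.2091^1 = 0.3924
i=3: C(3,3)=1 * 0.7909^3 * 0.2091^0 = 0.4947
R = sum of terms = 0.8871

0.8871


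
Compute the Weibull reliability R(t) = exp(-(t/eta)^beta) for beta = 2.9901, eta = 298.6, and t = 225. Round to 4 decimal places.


beta = 2.9901, eta = 298.6, t = 225
t/eta = 225 / 298.6 = 0.7535
(t/eta)^beta = 0.7535^2.9901 = 0.429
R(t) = exp(-0.429)
R(t) = 0.6511

0.6511


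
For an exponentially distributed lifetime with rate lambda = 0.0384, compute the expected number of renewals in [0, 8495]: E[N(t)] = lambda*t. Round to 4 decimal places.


lambda = 0.0384
t = 8495
E[N(t)] = lambda * t
E[N(t)] = 0.0384 * 8495
E[N(t)] = 326.208

326.208


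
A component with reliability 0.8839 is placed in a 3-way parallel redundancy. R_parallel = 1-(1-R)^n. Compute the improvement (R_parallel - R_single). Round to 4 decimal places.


R_single = 0.8839, n = 3
1 - R_single = 0.1161
(1 - R_single)^n = 0.1161^3 = 0.0016
R_parallel = 1 - 0.0016 = 0.9984
Improvement = 0.9984 - 0.8839
Improvement = 0.1145

0.1145


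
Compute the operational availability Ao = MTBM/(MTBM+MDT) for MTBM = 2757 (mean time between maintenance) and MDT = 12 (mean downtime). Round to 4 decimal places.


MTBM = 2757
MDT = 12
MTBM + MDT = 2769
Ao = 2757 / 2769
Ao = 0.9957

0.9957


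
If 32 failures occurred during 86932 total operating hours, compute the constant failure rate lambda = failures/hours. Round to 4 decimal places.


failures = 32
total_hours = 86932
lambda = 32 / 86932
lambda = 0.0004

0.0004


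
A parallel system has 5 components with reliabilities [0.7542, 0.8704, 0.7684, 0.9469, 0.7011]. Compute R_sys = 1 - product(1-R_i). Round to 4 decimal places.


Components: [0.7542, 0.8704, 0.7684, 0.9469, 0.7011]
(1 - 0.7542) = 0.2458, running product = 0.2458
(1 - 0.8704) = 0.1296, running product = 0.0319
(1 - 0.7684) = 0.2316, running product = 0.0074
(1 - 0.9469) = 0.0531, running product = 0.0004
(1 - 0.7011) = 0.2989, running product = 0.0001
Product of (1-R_i) = 0.0001
R_sys = 1 - 0.0001 = 0.9999

0.9999


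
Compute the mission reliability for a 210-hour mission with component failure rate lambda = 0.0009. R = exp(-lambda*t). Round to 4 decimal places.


lambda = 0.0009
mission_time = 210
lambda * t = 0.0009 * 210 = 0.189
R = exp(-0.189)
R = 0.8278

0.8278


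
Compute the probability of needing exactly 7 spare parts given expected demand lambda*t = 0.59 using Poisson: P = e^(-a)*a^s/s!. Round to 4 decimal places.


a = 0.59, s = 7
e^(-a) = e^(-0.59) = 0.5543
a^s = 0.59^7 = 0.0249
s! = 5040
P = 0.5543 * 0.0249 / 5040
P = 0.0

0.0


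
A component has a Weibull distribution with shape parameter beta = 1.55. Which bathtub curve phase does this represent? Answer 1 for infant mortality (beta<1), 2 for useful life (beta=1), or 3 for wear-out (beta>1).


beta = 1.55
Compare beta to 1:
beta < 1 => infant mortality (phase 1)
beta = 1 => useful life (phase 2)
beta > 1 => wear-out (phase 3)
Since beta = 1.55, this is wear-out (increasing failure rate)
Phase = 3

3


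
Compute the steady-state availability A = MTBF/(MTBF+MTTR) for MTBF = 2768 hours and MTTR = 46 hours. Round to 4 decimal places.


MTBF = 2768
MTTR = 46
MTBF + MTTR = 2814
A = 2768 / 2814
A = 0.9837

0.9837


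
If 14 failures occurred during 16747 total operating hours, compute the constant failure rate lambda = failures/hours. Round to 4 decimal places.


failures = 14
total_hours = 16747
lambda = 14 / 16747
lambda = 0.0008

0.0008


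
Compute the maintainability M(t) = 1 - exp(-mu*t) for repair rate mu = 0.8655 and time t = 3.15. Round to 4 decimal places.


mu = 0.8655, t = 3.15
mu * t = 0.8655 * 3.15 = 2.7263
exp(-2.7263) = 0.0655
M(t) = 1 - 0.0655
M(t) = 0.9345

0.9345


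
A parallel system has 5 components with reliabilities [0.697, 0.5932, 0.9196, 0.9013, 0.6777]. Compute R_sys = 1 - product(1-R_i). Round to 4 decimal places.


Components: [0.697, 0.5932, 0.9196, 0.9013, 0.6777]
(1 - 0.697) = 0.303, running product = 0.303
(1 - 0.5932) = 0.4068, running product = 0.1233
(1 - 0.9196) = 0.0804, running product = 0.0099
(1 - 0.9013) = 0.0987, running product = 0.001
(1 - 0.6777) = 0.3223, running product = 0.0003
Product of (1-R_i) = 0.0003
R_sys = 1 - 0.0003 = 0.9997

0.9997


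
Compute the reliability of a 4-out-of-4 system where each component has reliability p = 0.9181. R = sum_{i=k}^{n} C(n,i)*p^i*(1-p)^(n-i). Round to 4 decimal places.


k = 4, n = 4, p = 0.9181
i=4: C(4,4)=1 * 0.9181^4 * 0.0819^0 = 0.7105
R = sum of terms = 0.7105

0.7105


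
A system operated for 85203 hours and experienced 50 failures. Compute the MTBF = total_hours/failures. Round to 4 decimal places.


total_hours = 85203
failures = 50
MTBF = 85203 / 50
MTBF = 1704.06

1704.06


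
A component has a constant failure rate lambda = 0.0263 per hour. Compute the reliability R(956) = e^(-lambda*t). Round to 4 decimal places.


lambda = 0.0263
t = 956
lambda * t = 25.1428
R(t) = e^(-25.1428)
R(t) = 0.0

0.0


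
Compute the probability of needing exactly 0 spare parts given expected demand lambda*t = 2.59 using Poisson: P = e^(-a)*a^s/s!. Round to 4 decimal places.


a = 2.59, s = 0
e^(-a) = e^(-2.59) = 0.075
a^s = 2.59^0 = 1.0
s! = 1
P = 0.075 * 1.0 / 1
P = 0.075

0.075


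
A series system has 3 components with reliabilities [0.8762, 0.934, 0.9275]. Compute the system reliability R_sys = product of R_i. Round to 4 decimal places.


Components: [0.8762, 0.934, 0.9275]
After component 1 (R=0.8762): product = 0.8762
After component 2 (R=0.934): product = 0.8184
After component 3 (R=0.9275): product = 0.759
R_sys = 0.759

0.759


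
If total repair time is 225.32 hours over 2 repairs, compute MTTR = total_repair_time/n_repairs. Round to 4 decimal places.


total_repair_time = 225.32
n_repairs = 2
MTTR = 225.32 / 2
MTTR = 112.66

112.66


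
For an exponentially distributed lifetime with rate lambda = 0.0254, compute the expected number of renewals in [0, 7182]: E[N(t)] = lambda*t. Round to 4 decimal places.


lambda = 0.0254
t = 7182
E[N(t)] = lambda * t
E[N(t)] = 0.0254 * 7182
E[N(t)] = 182.4228

182.4228


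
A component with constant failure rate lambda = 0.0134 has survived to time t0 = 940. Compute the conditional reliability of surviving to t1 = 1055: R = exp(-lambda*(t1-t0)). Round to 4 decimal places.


lambda = 0.0134
t0 = 940, t1 = 1055
t1 - t0 = 115
lambda * (t1-t0) = 0.0134 * 115 = 1.541
R = exp(-1.541)
R = 0.2142

0.2142


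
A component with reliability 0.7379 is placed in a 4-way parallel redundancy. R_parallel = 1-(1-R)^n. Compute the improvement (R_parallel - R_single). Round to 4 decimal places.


R_single = 0.7379, n = 4
1 - R_single = 0.2621
(1 - R_single)^n = 0.2621^4 = 0.0047
R_parallel = 1 - 0.0047 = 0.9953
Improvement = 0.9953 - 0.7379
Improvement = 0.2574

0.2574


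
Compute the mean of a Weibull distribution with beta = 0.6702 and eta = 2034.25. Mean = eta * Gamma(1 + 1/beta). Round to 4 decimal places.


beta = 0.6702, eta = 2034.25
1/beta = 1.4921
1 + 1/beta = 2.4921
Gamma(2.4921) = 1.322
Mean = 2034.25 * 1.322
Mean = 2689.2566

2689.2566


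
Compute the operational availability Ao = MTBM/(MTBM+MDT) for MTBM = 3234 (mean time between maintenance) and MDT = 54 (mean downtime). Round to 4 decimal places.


MTBM = 3234
MDT = 54
MTBM + MDT = 3288
Ao = 3234 / 3288
Ao = 0.9836

0.9836


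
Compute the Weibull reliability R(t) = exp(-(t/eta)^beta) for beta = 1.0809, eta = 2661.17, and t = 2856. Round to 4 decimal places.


beta = 1.0809, eta = 2661.17, t = 2856
t/eta = 2856 / 2661.17 = 1.0732
(t/eta)^beta = 1.0732^1.0809 = 1.0794
R(t) = exp(-1.0794)
R(t) = 0.3398

0.3398


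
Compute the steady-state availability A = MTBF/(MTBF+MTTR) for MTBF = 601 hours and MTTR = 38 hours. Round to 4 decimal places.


MTBF = 601
MTTR = 38
MTBF + MTTR = 639
A = 601 / 639
A = 0.9405

0.9405


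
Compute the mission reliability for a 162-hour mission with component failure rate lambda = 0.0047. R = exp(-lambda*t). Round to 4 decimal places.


lambda = 0.0047
mission_time = 162
lambda * t = 0.0047 * 162 = 0.7614
R = exp(-0.7614)
R = 0.467

0.467


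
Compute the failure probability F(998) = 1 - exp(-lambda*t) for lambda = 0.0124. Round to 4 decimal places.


lambda = 0.0124, t = 998
lambda * t = 12.3752
exp(-12.3752) = 0.0
F(t) = 1 - 0.0
F(t) = 1.0

1.0


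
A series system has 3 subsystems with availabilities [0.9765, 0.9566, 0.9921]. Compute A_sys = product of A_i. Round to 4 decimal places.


Subsystems: [0.9765, 0.9566, 0.9921]
After subsystem 1 (A=0.9765): product = 0.9765
After subsystem 2 (A=0.9566): product = 0.9341
After subsystem 3 (A=0.9921): product = 0.9267
A_sys = 0.9267

0.9267


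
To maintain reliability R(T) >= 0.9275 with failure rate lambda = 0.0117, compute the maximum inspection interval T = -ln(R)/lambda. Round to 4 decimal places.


R_target = 0.9275
lambda = 0.0117
-ln(0.9275) = 0.0753
T = 0.0753 / 0.0117
T = 6.4327

6.4327


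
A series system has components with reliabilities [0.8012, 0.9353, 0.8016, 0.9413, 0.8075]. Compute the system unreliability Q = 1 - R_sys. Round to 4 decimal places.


Components: [0.8012, 0.9353, 0.8016, 0.9413, 0.8075]
After component 1: product = 0.8012
After component 2: product = 0.7494
After component 3: product = 0.6007
After component 4: product = 0.5654
After component 5: product = 0.4566
R_sys = 0.4566
Q = 1 - 0.4566 = 0.5434

0.5434


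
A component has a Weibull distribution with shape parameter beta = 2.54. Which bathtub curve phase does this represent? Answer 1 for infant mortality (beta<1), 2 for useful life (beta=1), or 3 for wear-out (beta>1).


beta = 2.54
Compare beta to 1:
beta < 1 => infant mortality (phase 1)
beta = 1 => useful life (phase 2)
beta > 1 => wear-out (phase 3)
Since beta = 2.54, this is wear-out (increasing failure rate)
Phase = 3

3


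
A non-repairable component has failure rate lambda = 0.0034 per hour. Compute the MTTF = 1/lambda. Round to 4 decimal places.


lambda = 0.0034
MTTF = 1 / 0.0034
MTTF = 294.1176

294.1176


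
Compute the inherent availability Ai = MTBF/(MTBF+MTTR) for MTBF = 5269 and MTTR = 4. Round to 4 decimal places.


MTBF = 5269
MTTR = 4
MTBF + MTTR = 5273
Ai = 5269 / 5273
Ai = 0.9992

0.9992


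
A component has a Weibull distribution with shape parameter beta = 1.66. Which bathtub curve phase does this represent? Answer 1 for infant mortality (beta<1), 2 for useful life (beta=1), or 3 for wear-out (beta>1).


beta = 1.66
Compare beta to 1:
beta < 1 => infant mortality (phase 1)
beta = 1 => useful life (phase 2)
beta > 1 => wear-out (phase 3)
Since beta = 1.66, this is wear-out (increasing failure rate)
Phase = 3

3


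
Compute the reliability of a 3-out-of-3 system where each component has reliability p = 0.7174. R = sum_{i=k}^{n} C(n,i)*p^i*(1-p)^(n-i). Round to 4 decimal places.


k = 3, n = 3, p = 0.7174
i=3: C(3,3)=1 * 0.7174^3 * 0.2826^0 = 0.3692
R = sum of terms = 0.3692

0.3692


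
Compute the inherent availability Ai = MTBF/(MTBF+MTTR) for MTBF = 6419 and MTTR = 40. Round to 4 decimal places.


MTBF = 6419
MTTR = 40
MTBF + MTTR = 6459
Ai = 6419 / 6459
Ai = 0.9938

0.9938


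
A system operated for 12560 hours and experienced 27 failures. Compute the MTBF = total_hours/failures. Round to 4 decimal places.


total_hours = 12560
failures = 27
MTBF = 12560 / 27
MTBF = 465.1852

465.1852


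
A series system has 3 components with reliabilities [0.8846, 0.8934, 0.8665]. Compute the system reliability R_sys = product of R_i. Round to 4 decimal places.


Components: [0.8846, 0.8934, 0.8665]
After component 1 (R=0.8846): product = 0.8846
After component 2 (R=0.8934): product = 0.7903
After component 3 (R=0.8665): product = 0.6848
R_sys = 0.6848

0.6848


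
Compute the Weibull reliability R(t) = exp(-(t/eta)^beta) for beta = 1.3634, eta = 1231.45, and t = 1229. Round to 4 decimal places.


beta = 1.3634, eta = 1231.45, t = 1229
t/eta = 1229 / 1231.45 = 0.998
(t/eta)^beta = 0.998^1.3634 = 0.9973
R(t) = exp(-0.9973)
R(t) = 0.3689

0.3689


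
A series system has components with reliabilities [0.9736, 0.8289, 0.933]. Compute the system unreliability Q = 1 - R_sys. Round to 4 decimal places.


Components: [0.9736, 0.8289, 0.933]
After component 1: product = 0.9736
After component 2: product = 0.807
After component 3: product = 0.7529
R_sys = 0.7529
Q = 1 - 0.7529 = 0.2471

0.2471


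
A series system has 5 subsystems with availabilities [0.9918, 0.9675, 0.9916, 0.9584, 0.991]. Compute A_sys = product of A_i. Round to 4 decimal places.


Subsystems: [0.9918, 0.9675, 0.9916, 0.9584, 0.991]
After subsystem 1 (A=0.9918): product = 0.9918
After subsystem 2 (A=0.9675): product = 0.9596
After subsystem 3 (A=0.9916): product = 0.9515
After subsystem 4 (A=0.9584): product = 0.9119
After subsystem 5 (A=0.991): product = 0.9037
A_sys = 0.9037

0.9037


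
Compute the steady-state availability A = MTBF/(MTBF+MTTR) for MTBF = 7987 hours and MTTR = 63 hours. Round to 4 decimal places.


MTBF = 7987
MTTR = 63
MTBF + MTTR = 8050
A = 7987 / 8050
A = 0.9922

0.9922


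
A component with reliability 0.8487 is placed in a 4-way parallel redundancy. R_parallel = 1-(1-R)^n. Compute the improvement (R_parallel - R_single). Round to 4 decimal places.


R_single = 0.8487, n = 4
1 - R_single = 0.1513
(1 - R_single)^n = 0.1513^4 = 0.0005
R_parallel = 1 - 0.0005 = 0.9995
Improvement = 0.9995 - 0.8487
Improvement = 0.1508

0.1508


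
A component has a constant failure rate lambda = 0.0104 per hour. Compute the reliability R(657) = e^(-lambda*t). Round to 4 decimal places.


lambda = 0.0104
t = 657
lambda * t = 6.8328
R(t) = e^(-6.8328)
R(t) = 0.0011

0.0011


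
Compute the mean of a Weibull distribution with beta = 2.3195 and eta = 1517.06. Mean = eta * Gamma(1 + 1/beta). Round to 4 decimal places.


beta = 2.3195, eta = 1517.06
1/beta = 0.4311
1 + 1/beta = 1.4311
Gamma(1.4311) = 0.886
Mean = 1517.06 * 0.886
Mean = 1344.1239

1344.1239


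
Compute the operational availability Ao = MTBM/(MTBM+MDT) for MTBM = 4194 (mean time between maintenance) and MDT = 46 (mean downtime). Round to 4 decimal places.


MTBM = 4194
MDT = 46
MTBM + MDT = 4240
Ao = 4194 / 4240
Ao = 0.9892

0.9892


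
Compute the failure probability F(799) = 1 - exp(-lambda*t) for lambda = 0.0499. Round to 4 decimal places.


lambda = 0.0499, t = 799
lambda * t = 39.8701
exp(-39.8701) = 0.0
F(t) = 1 - 0.0
F(t) = 1.0

1.0


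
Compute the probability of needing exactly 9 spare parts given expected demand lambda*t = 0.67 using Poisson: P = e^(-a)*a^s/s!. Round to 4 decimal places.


a = 0.67, s = 9
e^(-a) = e^(-0.67) = 0.5117
a^s = 0.67^9 = 0.0272
s! = 362880
P = 0.5117 * 0.0272 / 362880
P = 0.0

0.0


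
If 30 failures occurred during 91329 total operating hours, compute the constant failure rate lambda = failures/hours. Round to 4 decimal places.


failures = 30
total_hours = 91329
lambda = 30 / 91329
lambda = 0.0003

0.0003


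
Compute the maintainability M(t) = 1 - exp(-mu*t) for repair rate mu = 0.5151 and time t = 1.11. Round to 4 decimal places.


mu = 0.5151, t = 1.11
mu * t = 0.5151 * 1.11 = 0.5718
exp(-0.5718) = 0.5645
M(t) = 1 - 0.5645
M(t) = 0.4355

0.4355


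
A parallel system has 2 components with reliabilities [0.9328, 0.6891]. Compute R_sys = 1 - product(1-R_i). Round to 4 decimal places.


Components: [0.9328, 0.6891]
(1 - 0.9328) = 0.0672, running product = 0.0672
(1 - 0.6891) = 0.3109, running product = 0.0209
Product of (1-R_i) = 0.0209
R_sys = 1 - 0.0209 = 0.9791

0.9791


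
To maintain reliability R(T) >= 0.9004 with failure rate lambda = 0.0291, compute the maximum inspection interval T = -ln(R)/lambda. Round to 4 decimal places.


R_target = 0.9004
lambda = 0.0291
-ln(0.9004) = 0.1049
T = 0.1049 / 0.0291
T = 3.6054

3.6054


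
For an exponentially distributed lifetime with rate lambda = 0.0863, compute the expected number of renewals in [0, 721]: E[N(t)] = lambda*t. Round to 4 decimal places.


lambda = 0.0863
t = 721
E[N(t)] = lambda * t
E[N(t)] = 0.0863 * 721
E[N(t)] = 62.2223

62.2223


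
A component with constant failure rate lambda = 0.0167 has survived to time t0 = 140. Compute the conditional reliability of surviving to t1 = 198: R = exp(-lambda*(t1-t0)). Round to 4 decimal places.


lambda = 0.0167
t0 = 140, t1 = 198
t1 - t0 = 58
lambda * (t1-t0) = 0.0167 * 58 = 0.9686
R = exp(-0.9686)
R = 0.3796

0.3796


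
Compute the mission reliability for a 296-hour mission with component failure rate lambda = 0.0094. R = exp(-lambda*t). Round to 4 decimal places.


lambda = 0.0094
mission_time = 296
lambda * t = 0.0094 * 296 = 2.7824
R = exp(-2.7824)
R = 0.0619

0.0619


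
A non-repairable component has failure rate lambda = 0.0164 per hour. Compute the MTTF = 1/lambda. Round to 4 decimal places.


lambda = 0.0164
MTTF = 1 / 0.0164
MTTF = 60.9756

60.9756


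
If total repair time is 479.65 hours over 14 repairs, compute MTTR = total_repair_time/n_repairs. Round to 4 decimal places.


total_repair_time = 479.65
n_repairs = 14
MTTR = 479.65 / 14
MTTR = 34.2607

34.2607


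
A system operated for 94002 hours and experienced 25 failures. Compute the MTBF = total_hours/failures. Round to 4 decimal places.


total_hours = 94002
failures = 25
MTBF = 94002 / 25
MTBF = 3760.08

3760.08


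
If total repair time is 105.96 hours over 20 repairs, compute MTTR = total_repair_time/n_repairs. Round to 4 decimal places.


total_repair_time = 105.96
n_repairs = 20
MTTR = 105.96 / 20
MTTR = 5.298

5.298


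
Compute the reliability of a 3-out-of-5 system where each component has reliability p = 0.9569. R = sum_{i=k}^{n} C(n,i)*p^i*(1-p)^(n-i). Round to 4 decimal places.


k = 3, n = 5, p = 0.9569
i=3: C(5,3)=10 * 0.9569^3 * 0.0431^2 = 0.0163
i=4: C(5,4)=5 * 0.9569^4 * 0.0431^1 = 0.1807
i=5: C(5,5)=1 * 0.9569^5 * 0.0431^0 = 0.8023
R = sum of terms = 0.9993

0.9993


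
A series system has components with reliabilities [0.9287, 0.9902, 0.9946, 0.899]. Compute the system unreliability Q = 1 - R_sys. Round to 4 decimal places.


Components: [0.9287, 0.9902, 0.9946, 0.899]
After component 1: product = 0.9287
After component 2: product = 0.9196
After component 3: product = 0.9146
After component 4: product = 0.8223
R_sys = 0.8223
Q = 1 - 0.8223 = 0.1777

0.1777


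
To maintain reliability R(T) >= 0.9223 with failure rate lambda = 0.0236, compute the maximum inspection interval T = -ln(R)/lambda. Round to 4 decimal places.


R_target = 0.9223
lambda = 0.0236
-ln(0.9223) = 0.0809
T = 0.0809 / 0.0236
T = 3.4273

3.4273


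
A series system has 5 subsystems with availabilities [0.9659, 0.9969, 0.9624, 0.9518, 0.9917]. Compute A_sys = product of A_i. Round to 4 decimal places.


Subsystems: [0.9659, 0.9969, 0.9624, 0.9518, 0.9917]
After subsystem 1 (A=0.9659): product = 0.9659
After subsystem 2 (A=0.9969): product = 0.9629
After subsystem 3 (A=0.9624): product = 0.9267
After subsystem 4 (A=0.9518): product = 0.882
After subsystem 5 (A=0.9917): product = 0.8747
A_sys = 0.8747

0.8747


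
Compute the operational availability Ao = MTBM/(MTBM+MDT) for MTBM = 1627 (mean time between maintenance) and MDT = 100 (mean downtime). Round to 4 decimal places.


MTBM = 1627
MDT = 100
MTBM + MDT = 1727
Ao = 1627 / 1727
Ao = 0.9421

0.9421


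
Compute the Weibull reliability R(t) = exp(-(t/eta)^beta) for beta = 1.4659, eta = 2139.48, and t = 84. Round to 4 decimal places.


beta = 1.4659, eta = 2139.48, t = 84
t/eta = 84 / 2139.48 = 0.0393
(t/eta)^beta = 0.0393^1.4659 = 0.0087
R(t) = exp(-0.0087)
R(t) = 0.9913

0.9913


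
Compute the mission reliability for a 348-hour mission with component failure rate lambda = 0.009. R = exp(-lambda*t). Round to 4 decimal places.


lambda = 0.009
mission_time = 348
lambda * t = 0.009 * 348 = 3.132
R = exp(-3.132)
R = 0.0436

0.0436


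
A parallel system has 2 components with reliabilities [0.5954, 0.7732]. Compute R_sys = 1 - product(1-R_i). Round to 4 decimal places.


Components: [0.5954, 0.7732]
(1 - 0.5954) = 0.4046, running product = 0.4046
(1 - 0.7732) = 0.2268, running product = 0.0918
Product of (1-R_i) = 0.0918
R_sys = 1 - 0.0918 = 0.9082

0.9082
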